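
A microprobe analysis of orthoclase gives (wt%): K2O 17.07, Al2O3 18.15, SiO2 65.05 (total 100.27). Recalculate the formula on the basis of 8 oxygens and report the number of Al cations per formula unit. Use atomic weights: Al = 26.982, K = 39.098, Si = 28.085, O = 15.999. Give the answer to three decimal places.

K2O (M=94.195): mol = 0.18122; K = 0.36244, O = 0.18122.
Al2O3 (M=101.961): mol = 0.17801; Al = 0.35602, O = 0.53403.
SiO2 (M=60.083): mol = 1.08267; Si = 1.08267, O = 2.16534.
ΣO = 2.88059; factor = 8/ΣO = 2.77721.
Al apfu = 0.35602 × 2.77721 = 0.989.

0.989 Al apfu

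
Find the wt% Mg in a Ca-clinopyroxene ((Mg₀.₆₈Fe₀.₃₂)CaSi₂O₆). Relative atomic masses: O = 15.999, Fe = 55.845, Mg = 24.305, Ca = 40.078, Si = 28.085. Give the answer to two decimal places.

M((Mg₀.₆₈Fe₀.₃₂)CaSi₂O₆) = 226.640 g/mol.
Mg contributes 0.68 × 24.305 = 16.527 g per mole.
16.527/226.640 = 0.0729 → 7.29%.

7.29 mass %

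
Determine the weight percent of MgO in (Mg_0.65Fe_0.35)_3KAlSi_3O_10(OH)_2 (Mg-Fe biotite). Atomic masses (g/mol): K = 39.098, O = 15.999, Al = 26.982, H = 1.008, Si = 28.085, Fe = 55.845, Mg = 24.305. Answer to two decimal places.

17.45 wt%

M((Mg_0.65Fe_0.35)_3KAlSi_3O_10(OH)_2) = 450.371 g/mol; M(MgO) = 40.304 g/mol.
Moles MgO per formula unit = 1.95 Mg ÷ 1 = 1.9500.
MgO fraction = (1.9500 × 40.304) / 450.371 = 78.593/450.371 = 0.1745.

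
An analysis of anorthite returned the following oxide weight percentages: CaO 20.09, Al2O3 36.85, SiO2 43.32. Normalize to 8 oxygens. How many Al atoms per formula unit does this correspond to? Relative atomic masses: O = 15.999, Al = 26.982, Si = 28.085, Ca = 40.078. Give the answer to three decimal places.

2.005 Al apfu

20.09 wt% CaO ÷ 56.077 g/mol = 0.35826 mol, giving 0.35826 Ca and 0.35826 O.
36.85 wt% Al2O3 ÷ 101.961 g/mol = 0.36141 mol, giving 0.72282 Al and 1.08423 O.
43.32 wt% SiO2 ÷ 60.083 g/mol = 0.72100 mol, giving 0.72100 Si and 1.44200 O.
Oxygen sums to 2.88449; scaling by 8/2.88449 = 2.77345 puts the formula on 8 O.
Al: 0.72282 × 2.77345 = 2.005 atoms per formula unit.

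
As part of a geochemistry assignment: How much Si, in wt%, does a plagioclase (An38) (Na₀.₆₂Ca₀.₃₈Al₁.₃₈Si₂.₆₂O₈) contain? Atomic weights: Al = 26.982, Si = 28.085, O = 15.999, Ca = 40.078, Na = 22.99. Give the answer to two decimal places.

Molar mass of Na₀.₆₂Ca₀.₃₈Al₁.₃₈Si₂.₆₂O₈: 0.62·22.99 + 0.38·40.078 + 1.38·26.982 + 2.62·28.085 + 8·15.999 = 268.293 g/mol.
Mass of Si per formula unit: 2.62 × 28.085 = 73.583 g.
Weight fraction Si = 73.583 / 268.293 = 0.2743.

27.43 wt%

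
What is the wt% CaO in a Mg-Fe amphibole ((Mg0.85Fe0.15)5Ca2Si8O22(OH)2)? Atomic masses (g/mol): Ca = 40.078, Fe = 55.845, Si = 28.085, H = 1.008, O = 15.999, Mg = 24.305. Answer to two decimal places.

13.42 wt%

Formula mass = 836.008 g/mol.
2 Ca → 2.0000 mol CaO per formula unit; M(CaO) = 56.077, so CaO mass = 112.154 g.
112.154/836.008 × 100 = 13.42 wt%.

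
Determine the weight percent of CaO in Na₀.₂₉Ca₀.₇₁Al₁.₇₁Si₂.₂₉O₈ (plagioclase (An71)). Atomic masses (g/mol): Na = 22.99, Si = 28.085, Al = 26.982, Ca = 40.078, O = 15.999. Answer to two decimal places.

M(Na₀.₂₉Ca₀.₇₁Al₁.₇₁Si₂.₂₉O₈) = 273.568 g/mol; M(CaO) = 56.077 g/mol.
Moles CaO per formula unit = 0.71 Ca ÷ 1 = 0.7100.
CaO fraction = (0.7100 × 56.077) / 273.568 = 39.815/273.568 = 0.1455.

14.55 wt%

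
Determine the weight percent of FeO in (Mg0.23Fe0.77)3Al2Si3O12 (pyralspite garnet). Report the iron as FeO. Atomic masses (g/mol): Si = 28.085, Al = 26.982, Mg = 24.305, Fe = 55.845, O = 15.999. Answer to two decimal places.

Formula mass = 475.979 g/mol.
2.31 Fe → 2.3100 mol FeO per formula unit; M(FeO) = 71.844, so FeO mass = 165.960 g.
165.960/475.979 × 100 = 34.87 wt%.

34.87 wt%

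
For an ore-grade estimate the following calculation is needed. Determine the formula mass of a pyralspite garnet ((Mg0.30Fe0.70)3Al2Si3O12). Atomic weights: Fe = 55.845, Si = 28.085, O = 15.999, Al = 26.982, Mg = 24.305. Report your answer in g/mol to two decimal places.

The formula mass is the sum 0.90×24.305 + 2.10×55.845 + 2×26.982 + 3×28.085 + 12×15.999.

469.36 g/mol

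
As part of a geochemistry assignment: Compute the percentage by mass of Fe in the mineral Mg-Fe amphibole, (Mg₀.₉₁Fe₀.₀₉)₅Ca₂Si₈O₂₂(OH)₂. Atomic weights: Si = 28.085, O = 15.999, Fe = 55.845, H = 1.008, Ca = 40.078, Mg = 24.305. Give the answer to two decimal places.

3.04 weight percent

Molar mass of (Mg₀.₉₁Fe₀.₀₉)₅Ca₂Si₈O₂₂(OH)₂: 4.55*24.305 + 0.45*55.845 + 2*40.078 + 8*28.085 + 24*15.999 + 2*1.008 = 826.546 g/mol.
Mass of Fe per formula unit: 0.45 × 55.845 = 25.130 g.
Weight fraction Fe = 25.130 / 826.546 = 0.0304.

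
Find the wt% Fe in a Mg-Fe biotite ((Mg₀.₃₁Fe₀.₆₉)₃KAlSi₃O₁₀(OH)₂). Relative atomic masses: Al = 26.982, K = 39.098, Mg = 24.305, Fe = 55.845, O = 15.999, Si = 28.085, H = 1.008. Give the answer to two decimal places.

M((Mg₀.₃₁Fe₀.₆₉)₃KAlSi₃O₁₀(OH)₂) = 482.542 g/mol.
Fe contributes 2.07 × 55.845 = 115.599 g per mole.
115.599/482.542 = 0.2396 → 23.96%.

23.96 wt%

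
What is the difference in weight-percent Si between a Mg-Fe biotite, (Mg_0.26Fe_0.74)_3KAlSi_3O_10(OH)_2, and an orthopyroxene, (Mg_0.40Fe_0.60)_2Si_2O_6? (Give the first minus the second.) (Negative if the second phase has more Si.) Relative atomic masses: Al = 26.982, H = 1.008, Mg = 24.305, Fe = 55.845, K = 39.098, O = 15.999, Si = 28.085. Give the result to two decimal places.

-6.25 percentage points

First mineral: 84.255 g Si in 487.273 g formula = 17.29 wt% Si.
Second mineral: 56.170 g Si in 238.622 g formula = 23.54 wt% Si.
17.29% − 23.54% gives a difference of -6.25 percentage points.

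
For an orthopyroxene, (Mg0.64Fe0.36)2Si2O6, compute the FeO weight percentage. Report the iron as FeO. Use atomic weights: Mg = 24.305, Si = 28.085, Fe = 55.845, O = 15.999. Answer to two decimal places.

23.15 wt%

Molar mass of (Mg0.64Fe0.36)2Si2O6 = 1.28×24.305 + 0.72×55.845 + 2×28.085 + 6×15.999 = 223.483 g/mol.
Each formula unit contains 0.72 Fe, equivalent to 0.72/1 = 0.7200 mol FeO.
M(FeO) = 1×55.845 + 1×15.999 = 71.844 g/mol.
Mass of FeO per formula unit = 0.7200 × 71.844 = 51.728 g.
FeO wt% = 51.728 / 223.483 × 100 = 23.15%.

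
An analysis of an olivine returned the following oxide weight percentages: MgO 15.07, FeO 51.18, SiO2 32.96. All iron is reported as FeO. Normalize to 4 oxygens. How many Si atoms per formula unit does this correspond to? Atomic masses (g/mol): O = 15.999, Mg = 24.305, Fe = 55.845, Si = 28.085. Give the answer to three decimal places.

1.005 Si apfu

MgO (M=40.304): mol = 0.37391; Mg = 0.37391, O = 0.37391.
FeO (M=71.844): mol = 0.71238; Fe = 0.71238, O = 0.71238.
SiO2 (M=60.083): mol = 0.54857; Si = 0.54857, O = 1.09714.
ΣO = 2.18343; factor = 4/ΣO = 1.83198.
Si apfu = 0.54857 × 1.83198 = 1.005.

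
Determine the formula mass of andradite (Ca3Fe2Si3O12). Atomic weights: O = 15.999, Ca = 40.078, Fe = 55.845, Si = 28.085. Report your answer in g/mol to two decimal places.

508.17 g/mol

M = 3*40.078 + 2*55.845 + 3*28.085 + 12*15.999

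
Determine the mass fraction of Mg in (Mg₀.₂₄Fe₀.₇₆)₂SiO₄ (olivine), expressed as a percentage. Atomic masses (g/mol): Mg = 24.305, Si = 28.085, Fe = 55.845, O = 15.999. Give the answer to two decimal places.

6.18 wt%

Formula mass = 0.48×24.305 + 1.52×55.845 + 1×28.085 + 4×15.999 = 188.632 g/mol, of which 11.666 g is Mg.
So Mg makes up 11.666/188.632 = 0.0618 of the mass, i.e. 6.18%.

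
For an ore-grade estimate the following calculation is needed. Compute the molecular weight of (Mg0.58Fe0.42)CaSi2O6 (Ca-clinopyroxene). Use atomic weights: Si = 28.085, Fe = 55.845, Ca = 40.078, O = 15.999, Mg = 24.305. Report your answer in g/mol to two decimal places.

The formula mass is the sum 0.58*24.305 + 0.42*55.845 + 1*40.078 + 2*28.085 + 6*15.999.

229.79 g/mol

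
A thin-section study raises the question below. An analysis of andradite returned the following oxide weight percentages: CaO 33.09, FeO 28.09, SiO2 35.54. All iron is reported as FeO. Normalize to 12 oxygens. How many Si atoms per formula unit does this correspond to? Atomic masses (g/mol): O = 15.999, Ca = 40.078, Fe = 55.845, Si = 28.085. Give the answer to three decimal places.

33.09 wt% CaO ÷ 56.077 g/mol = 0.59008 mol, giving 0.59008 Ca and 0.59008 O.
28.09 wt% FeO ÷ 71.844 g/mol = 0.39099 mol, giving 0.39099 Fe and 0.39099 O.
35.54 wt% SiO2 ÷ 60.083 g/mol = 0.59152 mol, giving 0.59152 Si and 1.18304 O.
Oxygen sums to 2.16411; scaling by 12/2.16411 = 5.54500 puts the formula on 12 O.
Si: 0.59152 × 5.54500 = 3.280 atoms per formula unit.

3.280 Si apfu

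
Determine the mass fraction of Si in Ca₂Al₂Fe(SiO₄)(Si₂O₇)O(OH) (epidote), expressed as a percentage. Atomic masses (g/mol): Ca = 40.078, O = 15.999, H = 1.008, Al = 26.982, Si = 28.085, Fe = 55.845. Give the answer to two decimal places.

Molar mass of Ca₂Al₂Fe(SiO₄)(Si₂O₇)O(OH): 2·40.078 + 2·26.982 + 1·55.845 + 3·28.085 + 13·15.999 + 1·1.008 = 483.215 g/mol.
Mass of Si per formula unit: 3 × 28.085 = 84.255 g.
Weight fraction Si = 84.255 / 483.215 = 0.1744.

17.44 wt%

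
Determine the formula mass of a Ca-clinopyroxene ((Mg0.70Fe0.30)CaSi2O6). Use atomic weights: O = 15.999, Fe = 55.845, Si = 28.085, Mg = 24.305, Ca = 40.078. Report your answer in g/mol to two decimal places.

The formula mass is the sum 0.70×24.305 + 0.30×55.845 + 1×40.078 + 2×28.085 + 6×15.999.

226.01 g/mol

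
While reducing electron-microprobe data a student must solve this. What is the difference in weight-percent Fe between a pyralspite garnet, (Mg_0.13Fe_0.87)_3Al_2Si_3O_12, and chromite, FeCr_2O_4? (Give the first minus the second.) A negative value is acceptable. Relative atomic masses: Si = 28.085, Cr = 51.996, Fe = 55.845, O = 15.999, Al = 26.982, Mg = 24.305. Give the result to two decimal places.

5.08 percentage points

First mineral: 145.755 g Fe in 485.441 g formula = 30.03 wt% Fe.
Second mineral: 55.845 g Fe in 223.833 g formula = 24.95 wt% Fe.
30.03% − 24.95% gives a difference of 5.08 percentage points.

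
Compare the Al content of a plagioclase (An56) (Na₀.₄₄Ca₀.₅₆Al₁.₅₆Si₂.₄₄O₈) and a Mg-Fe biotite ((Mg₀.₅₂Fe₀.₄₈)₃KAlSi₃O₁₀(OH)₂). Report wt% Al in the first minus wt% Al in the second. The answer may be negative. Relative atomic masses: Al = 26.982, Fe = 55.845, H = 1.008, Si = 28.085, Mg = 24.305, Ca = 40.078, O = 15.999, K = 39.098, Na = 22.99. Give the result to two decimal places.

9.69 percentage points

M(Na₀.₄₄Ca₀.₅₆Al₁.₅₆Si₂.₄₄O₈) = 271.171 g/mol, so wt% Al = 42.092/271.171 × 100 = 15.52%.
M((Mg₀.₅₂Fe₀.₄₈)₃KAlSi₃O₁₀(OH)₂) = 462.672 g/mol, so wt% Al = 26.982/462.672 × 100 = 5.83%.
15.52 − 5.83 = 9.69 pp.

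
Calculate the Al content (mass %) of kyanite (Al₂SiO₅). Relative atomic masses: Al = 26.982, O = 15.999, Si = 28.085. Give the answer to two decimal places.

Formula mass = 2×26.982 + 1×28.085 + 5×15.999 = 162.044 g/mol, of which 53.964 g is Al.
So Al makes up 53.964/162.044 = 0.3330 of the mass, i.e. 33.30%.

33.30 mass %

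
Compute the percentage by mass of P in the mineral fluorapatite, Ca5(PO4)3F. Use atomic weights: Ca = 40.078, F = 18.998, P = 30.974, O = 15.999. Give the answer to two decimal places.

18.43 mass %

Molar mass of Ca5(PO4)3F: 5·40.078 + 3·30.974 + 12·15.999 + 1·18.998 = 504.298 g/mol.
Mass of P per formula unit: 3 × 30.974 = 92.922 g.
Weight fraction P = 92.922 / 504.298 = 0.1843.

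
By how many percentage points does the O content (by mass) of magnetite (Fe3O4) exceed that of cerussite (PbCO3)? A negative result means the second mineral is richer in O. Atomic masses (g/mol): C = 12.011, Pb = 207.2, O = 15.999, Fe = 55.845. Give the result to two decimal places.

M(Fe3O4) = 231.531 g/mol, so wt% O = 63.996/231.531 × 100 = 27.64%.
M(PbCO3) = 267.208 g/mol, so wt% O = 47.997/267.208 × 100 = 17.96%.
27.64 − 17.96 = 9.68 pp.

9.68 percentage points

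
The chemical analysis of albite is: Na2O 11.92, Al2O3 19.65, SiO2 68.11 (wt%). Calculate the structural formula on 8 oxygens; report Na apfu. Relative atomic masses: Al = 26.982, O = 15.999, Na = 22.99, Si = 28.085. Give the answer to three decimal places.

Na2O: 11.92/61.979 = 0.19232 mol → 0.38464 mol Na, 0.19232 mol O.
Al2O3: 19.65/101.961 = 0.19272 mol → 0.38544 mol Al, 0.57816 mol O.
SiO2: 68.11/60.083 = 1.13360 mol → 1.13360 mol Si, 2.26720 mol O.
Total oxygen = 3.03768 mol. Normalization factor = 8/3.03768 = 2.63359.
Na per 8 O = 0.38464 × 2.63359 = 1.013.

1.013 Na apfu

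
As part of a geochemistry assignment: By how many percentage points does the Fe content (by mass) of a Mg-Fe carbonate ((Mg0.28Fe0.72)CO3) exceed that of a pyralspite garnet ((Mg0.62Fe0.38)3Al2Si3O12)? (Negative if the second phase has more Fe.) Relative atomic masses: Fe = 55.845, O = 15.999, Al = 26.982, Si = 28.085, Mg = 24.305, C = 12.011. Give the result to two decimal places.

First mineral: 40.208 g Fe in 107.022 g formula = 37.57 wt% Fe.
Second mineral: 63.663 g Fe in 439.078 g formula = 14.50 wt% Fe.
37.57% − 14.50% gives a difference of 23.07 percentage points.

23.07 percentage points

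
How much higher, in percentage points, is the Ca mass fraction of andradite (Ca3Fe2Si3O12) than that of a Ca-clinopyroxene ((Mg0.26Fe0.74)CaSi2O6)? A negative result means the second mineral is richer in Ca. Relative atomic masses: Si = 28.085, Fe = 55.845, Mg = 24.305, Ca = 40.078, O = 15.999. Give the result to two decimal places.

6.95 percentage points

First mineral: 120.234 g Ca in 508.167 g formula = 23.66 wt% Ca.
Second mineral: 40.078 g Ca in 239.887 g formula = 16.71 wt% Ca.
23.66% − 16.71% gives a difference of 6.95 percentage points.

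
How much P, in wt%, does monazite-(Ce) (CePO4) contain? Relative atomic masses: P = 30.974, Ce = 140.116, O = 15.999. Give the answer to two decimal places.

13.18 wt%

Formula mass = 1·140.116 + 1·30.974 + 4·15.999 = 235.086 g/mol, of which 30.974 g is P.
So P makes up 30.974/235.086 = 0.1318 of the mass, i.e. 13.18%.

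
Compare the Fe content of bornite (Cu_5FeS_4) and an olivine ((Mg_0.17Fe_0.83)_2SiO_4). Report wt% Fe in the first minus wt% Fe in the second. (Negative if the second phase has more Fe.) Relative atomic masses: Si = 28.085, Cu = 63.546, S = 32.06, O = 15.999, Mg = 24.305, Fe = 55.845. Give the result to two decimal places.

First mineral: 55.845 g Fe in 501.815 g formula = 11.13 wt% Fe.
Second mineral: 92.703 g Fe in 193.047 g formula = 48.02 wt% Fe.
11.13% − 48.02% gives a difference of -36.89 percentage points.

-36.89 percentage points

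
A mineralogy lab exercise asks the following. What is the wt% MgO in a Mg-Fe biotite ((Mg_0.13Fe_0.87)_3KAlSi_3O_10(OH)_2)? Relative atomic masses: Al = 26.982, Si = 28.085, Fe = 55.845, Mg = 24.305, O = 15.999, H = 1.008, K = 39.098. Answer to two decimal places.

M((Mg_0.13Fe_0.87)_3KAlSi_3O_10(OH)_2) = 499.573 g/mol; M(MgO) = 40.304 g/mol.
Moles MgO per formula unit = 0.39 Mg ÷ 1 = 0.3900.
MgO fraction = (0.3900 × 40.304) / 499.573 = 15.719/499.573 = 0.0315.

3.15 wt%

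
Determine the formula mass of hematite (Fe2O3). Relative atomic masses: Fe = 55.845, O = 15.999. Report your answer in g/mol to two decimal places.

Fe: 2 × 55.845 = 111.6900
O: 3 × 15.999 = 47.9970
Summing the contributions gives the formula mass.

159.69 g/mol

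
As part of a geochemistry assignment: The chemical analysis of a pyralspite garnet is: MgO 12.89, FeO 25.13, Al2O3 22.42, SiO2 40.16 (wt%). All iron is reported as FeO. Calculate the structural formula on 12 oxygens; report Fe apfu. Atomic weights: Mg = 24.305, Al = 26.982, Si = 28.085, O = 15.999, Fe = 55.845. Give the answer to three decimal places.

1.574 Fe apfu

12.89 wt% MgO ÷ 40.304 g/mol = 0.31982 mol, giving 0.31982 Mg and 0.31982 O.
25.13 wt% FeO ÷ 71.844 g/mol = 0.34979 mol, giving 0.34979 Fe and 0.34979 O.
22.42 wt% Al2O3 ÷ 101.961 g/mol = 0.21989 mol, giving 0.43978 Al and 0.65967 O.
40.16 wt% SiO2 ÷ 60.083 g/mol = 0.66841 mol, giving 0.66841 Si and 1.33682 O.
Oxygen sums to 2.66610; scaling by 12/2.66610 = 4.50096 puts the formula on 12 O.
Fe: 0.34979 × 4.50096 = 1.574 atoms per formula unit.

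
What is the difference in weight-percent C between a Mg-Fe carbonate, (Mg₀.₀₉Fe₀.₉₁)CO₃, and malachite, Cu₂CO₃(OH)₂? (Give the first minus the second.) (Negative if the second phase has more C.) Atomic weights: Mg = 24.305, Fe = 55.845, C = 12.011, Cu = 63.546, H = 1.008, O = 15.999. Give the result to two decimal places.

First mineral: 12.011 g C in 113.014 g formula = 10.63 wt% C.
Second mineral: 12.011 g C in 221.114 g formula = 5.43 wt% C.
10.63% − 5.43% gives a difference of 5.20 percentage points.

5.20 percentage points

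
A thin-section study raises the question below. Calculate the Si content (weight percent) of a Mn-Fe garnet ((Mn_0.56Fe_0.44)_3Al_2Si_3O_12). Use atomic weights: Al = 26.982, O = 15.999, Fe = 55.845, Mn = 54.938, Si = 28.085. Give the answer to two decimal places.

Molar mass of (Mn_0.56Fe_0.44)_3Al_2Si_3O_12: 1.68·54.938 + 1.32·55.845 + 2·26.982 + 3·28.085 + 12·15.999 = 496.218 g/mol.
Mass of Si per formula unit: 3 × 28.085 = 84.255 g.
Weight fraction Si = 84.255 / 496.218 = 0.1698.

16.98 weight percent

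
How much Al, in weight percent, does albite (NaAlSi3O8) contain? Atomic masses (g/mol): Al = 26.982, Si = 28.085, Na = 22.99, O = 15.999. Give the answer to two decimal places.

10.29 weight percent

Molar mass of NaAlSi3O8: 1*22.99 + 1*26.982 + 3*28.085 + 8*15.999 = 262.219 g/mol.
Mass of Al per formula unit: 1 × 26.982 = 26.982 g.
Weight fraction Al = 26.982 / 262.219 = 0.1029.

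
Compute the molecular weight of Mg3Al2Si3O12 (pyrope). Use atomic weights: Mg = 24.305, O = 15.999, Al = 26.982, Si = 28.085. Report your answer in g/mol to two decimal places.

403.12 g/mol

The formula mass is the sum 3(24.305) + 2(26.982) + 3(28.085) + 12(15.999).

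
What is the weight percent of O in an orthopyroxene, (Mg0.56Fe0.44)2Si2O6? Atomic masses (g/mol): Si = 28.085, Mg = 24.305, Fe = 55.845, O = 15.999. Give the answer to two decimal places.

42.01 weight percent

M((Mg0.56Fe0.44)2Si2O6) = 228.529 g/mol.
O contributes 6 × 15.999 = 95.994 g per mole.
95.994/228.529 = 0.4201 → 42.01%.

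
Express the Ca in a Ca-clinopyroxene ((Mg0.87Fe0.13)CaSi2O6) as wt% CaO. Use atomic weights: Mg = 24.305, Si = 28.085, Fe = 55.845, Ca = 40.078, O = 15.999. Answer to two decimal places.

Formula mass = 220.647 g/mol.
1 Ca → 1.0000 mol CaO per formula unit; M(CaO) = 56.077, so CaO mass = 56.077 g.
56.077/220.647 × 100 = 25.41 wt%.

25.41 wt%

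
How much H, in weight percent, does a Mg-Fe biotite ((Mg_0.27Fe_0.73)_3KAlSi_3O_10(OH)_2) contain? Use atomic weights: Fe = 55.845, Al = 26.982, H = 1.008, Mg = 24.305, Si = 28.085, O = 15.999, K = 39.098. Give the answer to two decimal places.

M((Mg_0.27Fe_0.73)_3KAlSi_3O_10(OH)_2) = 486.327 g/mol.
H contributes 2 × 1.008 = 2.016 g per mole.
2.016/486.327 = 0.0041 → 0.41%.

0.41 weight percent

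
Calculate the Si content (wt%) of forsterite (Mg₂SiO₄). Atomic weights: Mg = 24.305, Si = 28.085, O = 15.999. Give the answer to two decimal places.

M(Mg₂SiO₄) = 140.691 g/mol.
Si contributes 1 × 28.085 = 28.085 g per mole.
28.085/140.691 = 0.1996 → 19.96%.

19.96 wt%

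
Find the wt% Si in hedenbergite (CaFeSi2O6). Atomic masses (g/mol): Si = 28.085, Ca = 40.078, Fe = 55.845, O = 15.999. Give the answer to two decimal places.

22.64 weight percent

Formula mass = 1·40.078 + 1·55.845 + 2·28.085 + 6·15.999 = 248.087 g/mol, of which 56.170 g is Si.
So Si makes up 56.170/248.087 = 0.2264 of the mass, i.e. 22.64%.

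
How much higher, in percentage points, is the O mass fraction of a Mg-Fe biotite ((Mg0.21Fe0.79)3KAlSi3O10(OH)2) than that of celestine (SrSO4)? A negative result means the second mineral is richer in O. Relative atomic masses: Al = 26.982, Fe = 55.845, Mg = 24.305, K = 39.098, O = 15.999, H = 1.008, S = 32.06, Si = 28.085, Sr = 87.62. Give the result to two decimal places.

4.18 percentage points

O in (Mg0.21Fe0.79)3KAlSi3O10(OH)2: molar mass 492.004 g/mol; 12×15.999 = 191.988 g → 39.02 wt%.
O in SrSO4: molar mass 183.676 g/mol; 4×15.999 = 63.996 g → 34.84 wt%.
Difference = 39.02 − 34.84 = 4.18 percentage points.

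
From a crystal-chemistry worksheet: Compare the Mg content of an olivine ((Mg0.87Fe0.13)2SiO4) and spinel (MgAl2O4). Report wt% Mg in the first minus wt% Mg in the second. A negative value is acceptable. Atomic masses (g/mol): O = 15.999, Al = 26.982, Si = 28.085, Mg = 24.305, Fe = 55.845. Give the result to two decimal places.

First mineral: 42.291 g Mg in 148.891 g formula = 28.40 wt% Mg.
Second mineral: 24.305 g Mg in 142.265 g formula = 17.08 wt% Mg.
28.40% − 17.08% gives a difference of 11.32 percentage points.

11.32 percentage points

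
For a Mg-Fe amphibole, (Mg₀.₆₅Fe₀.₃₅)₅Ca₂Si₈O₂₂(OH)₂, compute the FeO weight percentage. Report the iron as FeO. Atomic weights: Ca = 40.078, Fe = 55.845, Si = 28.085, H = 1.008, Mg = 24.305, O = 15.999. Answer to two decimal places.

14.49 wt%

Formula mass = 867.548 g/mol.
1.75 Fe → 1.7500 mol FeO per formula unit; M(FeO) = 71.844, so FeO mass = 125.727 g.
125.727/867.548 × 100 = 14.49 wt%.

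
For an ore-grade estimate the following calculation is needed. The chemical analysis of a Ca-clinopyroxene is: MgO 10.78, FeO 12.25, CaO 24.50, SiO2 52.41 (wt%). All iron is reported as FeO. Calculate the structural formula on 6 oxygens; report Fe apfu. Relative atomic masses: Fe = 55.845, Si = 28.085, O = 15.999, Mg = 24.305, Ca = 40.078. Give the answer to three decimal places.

MgO (M=40.304): mol = 0.26747; Mg = 0.26747, O = 0.26747.
FeO (M=71.844): mol = 0.17051; Fe = 0.17051, O = 0.17051.
CaO (M=56.077): mol = 0.43690; Ca = 0.43690, O = 0.43690.
SiO2 (M=60.083): mol = 0.87229; Si = 0.87229, O = 1.74458.
ΣO = 2.61946; factor = 6/ΣO = 2.29055.
Fe apfu = 0.17051 × 2.29055 = 0.391.

0.391 Fe apfu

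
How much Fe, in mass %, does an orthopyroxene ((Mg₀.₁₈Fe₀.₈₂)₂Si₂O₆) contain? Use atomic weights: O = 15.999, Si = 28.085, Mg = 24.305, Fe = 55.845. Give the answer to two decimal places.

Formula mass = 0.36×24.305 + 1.64×55.845 + 2×28.085 + 6×15.999 = 252.500 g/mol, of which 91.586 g is Fe.
So Fe makes up 91.586/252.500 = 0.3627 of the mass, i.e. 36.27%.

36.27 mass %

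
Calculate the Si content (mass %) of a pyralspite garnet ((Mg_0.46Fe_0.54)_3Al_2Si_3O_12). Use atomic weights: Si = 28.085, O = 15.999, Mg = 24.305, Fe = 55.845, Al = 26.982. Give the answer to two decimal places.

M((Mg_0.46Fe_0.54)_3Al_2Si_3O_12) = 454.217 g/mol.
Si contributes 3 × 28.085 = 84.255 g per mole.
84.255/454.217 = 0.1855 → 18.55%.

18.55 mass %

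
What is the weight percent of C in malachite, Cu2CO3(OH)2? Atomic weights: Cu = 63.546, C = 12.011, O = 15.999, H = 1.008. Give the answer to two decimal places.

Formula mass = 2*63.546 + 1*12.011 + 5*15.999 + 2*1.008 = 221.114 g/mol, of which 12.011 g is C.
So C makes up 12.011/221.114 = 0.0543 of the mass, i.e. 5.43%.

5.43 weight percent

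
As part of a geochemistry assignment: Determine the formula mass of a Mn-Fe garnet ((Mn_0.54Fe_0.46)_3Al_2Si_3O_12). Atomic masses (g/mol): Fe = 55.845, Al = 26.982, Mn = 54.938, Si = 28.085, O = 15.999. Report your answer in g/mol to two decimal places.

The formula mass is the sum 1.62(54.938) + 1.38(55.845) + 2(26.982) + 3(28.085) + 12(15.999).

496.27 g/mol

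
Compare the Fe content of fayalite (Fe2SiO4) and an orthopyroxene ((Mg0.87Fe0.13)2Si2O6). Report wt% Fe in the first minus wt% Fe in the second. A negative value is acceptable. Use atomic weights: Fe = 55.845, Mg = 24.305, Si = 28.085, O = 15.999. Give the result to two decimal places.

47.86 percentage points

M(Fe2SiO4) = 203.771 g/mol, so wt% Fe = 111.690/203.771 × 100 = 54.81%.
M((Mg0.87Fe0.13)2Si2O6) = 208.974 g/mol, so wt% Fe = 14.520/208.974 × 100 = 6.95%.
54.81 − 6.95 = 47.86 pp.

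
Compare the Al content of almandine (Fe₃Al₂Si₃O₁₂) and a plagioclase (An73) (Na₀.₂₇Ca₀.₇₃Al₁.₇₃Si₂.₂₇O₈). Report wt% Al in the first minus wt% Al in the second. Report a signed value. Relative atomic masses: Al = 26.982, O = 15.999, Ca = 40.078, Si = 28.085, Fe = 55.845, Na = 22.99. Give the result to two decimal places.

-6.20 percentage points

Al in Fe₃Al₂Si₃O₁₂: molar mass 497.742 g/mol; 2×26.982 = 53.964 g → 10.84 wt%.
Al in Na₀.₂₇Ca₀.₇₃Al₁.₇₃Si₂.₂₇O₈: molar mass 273.888 g/mol; 1.73×26.982 = 46.679 g → 17.04 wt%.
Difference = 10.84 − 17.04 = -6.20 percentage points.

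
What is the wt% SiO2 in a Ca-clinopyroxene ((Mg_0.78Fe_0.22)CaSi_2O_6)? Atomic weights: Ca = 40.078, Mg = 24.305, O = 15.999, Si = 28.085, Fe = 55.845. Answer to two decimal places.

53.77 wt%

Molar mass of (Mg_0.78Fe_0.22)CaSi_2O_6 = 0.78*24.305 + 0.22*55.845 + 1*40.078 + 2*28.085 + 6*15.999 = 223.486 g/mol.
Each formula unit contains 2 Si, equivalent to 2/1 = 2.0000 mol SiO2.
M(SiO2) = 1×28.085 + 2×15.999 = 60.083 g/mol.
Mass of SiO2 per formula unit = 2.0000 × 60.083 = 120.166 g.
SiO2 wt% = 120.166 / 223.486 × 100 = 53.77%.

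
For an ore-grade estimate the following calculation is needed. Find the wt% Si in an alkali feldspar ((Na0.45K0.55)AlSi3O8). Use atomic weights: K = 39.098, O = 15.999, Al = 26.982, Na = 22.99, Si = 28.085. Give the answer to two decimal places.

M((Na0.45K0.55)AlSi3O8) = 271.078 g/mol.
Si contributes 3 × 28.085 = 84.255 g per mole.
84.255/271.078 = 0.3108 → 31.08%.

31.08 weight percent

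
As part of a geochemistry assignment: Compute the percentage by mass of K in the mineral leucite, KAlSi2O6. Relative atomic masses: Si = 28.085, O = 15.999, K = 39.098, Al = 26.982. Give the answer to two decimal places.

Molar mass of KAlSi2O6: 1×39.098 + 1×26.982 + 2×28.085 + 6×15.999 = 218.244 g/mol.
Mass of K per formula unit: 1 × 39.098 = 39.098 g.
Weight fraction K = 39.098 / 218.244 = 0.1791.

17.91 mass %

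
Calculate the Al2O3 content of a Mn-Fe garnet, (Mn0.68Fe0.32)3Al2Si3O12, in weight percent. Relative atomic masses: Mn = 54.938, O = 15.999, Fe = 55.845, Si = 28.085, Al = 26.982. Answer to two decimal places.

M((Mn0.68Fe0.32)3Al2Si3O12) = 495.892 g/mol; M(Al2O3) = 101.961 g/mol.
Moles Al2O3 per formula unit = 2 Al ÷ 2 = 1.0000.
Al2O3 fraction = (1.0000 × 101.961) / 495.892 = 101.961/495.892 = 0.2056.

20.56 wt%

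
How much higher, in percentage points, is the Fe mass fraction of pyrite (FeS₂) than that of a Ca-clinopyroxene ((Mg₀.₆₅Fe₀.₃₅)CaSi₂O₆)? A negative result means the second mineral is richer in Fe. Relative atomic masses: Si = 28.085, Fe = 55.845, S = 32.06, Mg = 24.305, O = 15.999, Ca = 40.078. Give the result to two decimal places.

First mineral: 55.845 g Fe in 119.965 g formula = 46.55 wt% Fe.
Second mineral: 19.546 g Fe in 227.586 g formula = 8.59 wt% Fe.
46.55% − 8.59% gives a difference of 37.96 percentage points.

37.96 percentage points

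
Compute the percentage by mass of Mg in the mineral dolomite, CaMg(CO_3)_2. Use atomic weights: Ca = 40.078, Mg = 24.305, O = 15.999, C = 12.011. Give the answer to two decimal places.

Formula mass = 1*40.078 + 1*24.305 + 2*12.011 + 6*15.999 = 184.399 g/mol, of which 24.305 g is Mg.
So Mg makes up 24.305/184.399 = 0.1318 of the mass, i.e. 13.18%.

13.18 weight percent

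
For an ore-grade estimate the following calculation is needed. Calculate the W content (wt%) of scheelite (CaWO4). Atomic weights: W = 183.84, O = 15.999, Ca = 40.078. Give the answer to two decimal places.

63.85 wt%

M(CaWO4) = 287.914 g/mol.
W contributes 1 × 183.84 = 183.840 g per mole.
183.840/287.914 = 0.6385 → 63.85%.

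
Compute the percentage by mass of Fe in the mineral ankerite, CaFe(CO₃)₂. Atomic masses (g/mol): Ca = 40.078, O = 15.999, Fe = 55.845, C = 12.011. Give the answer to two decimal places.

Formula mass = 1·40.078 + 1·55.845 + 2·12.011 + 6·15.999 = 215.939 g/mol, of which 55.845 g is Fe.
So Fe makes up 55.845/215.939 = 0.2586 of the mass, i.e. 25.86%.

25.86 wt%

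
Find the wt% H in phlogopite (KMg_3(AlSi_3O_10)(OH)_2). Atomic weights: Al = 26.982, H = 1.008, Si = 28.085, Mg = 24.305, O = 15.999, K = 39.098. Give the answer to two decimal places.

Formula mass = 1·39.098 + 3·24.305 + 1·26.982 + 3·28.085 + 12·15.999 + 2·1.008 = 417.254 g/mol, of which 2.016 g is H.
So H makes up 2.016/417.254 = 0.0048 of the mass, i.e. 0.48%.

0.48 mass %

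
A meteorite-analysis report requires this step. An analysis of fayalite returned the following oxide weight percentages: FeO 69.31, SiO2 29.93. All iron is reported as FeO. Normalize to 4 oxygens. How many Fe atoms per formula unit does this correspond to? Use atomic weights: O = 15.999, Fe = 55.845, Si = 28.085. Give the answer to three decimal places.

1.968 Fe apfu

FeO (M=71.844): mol = 0.96473; Fe = 0.96473, O = 0.96473.
SiO2 (M=60.083): mol = 0.49814; Si = 0.49814, O = 0.99628.
ΣO = 1.96101; factor = 4/ΣO = 2.03977.
Fe apfu = 0.96473 × 2.03977 = 1.968.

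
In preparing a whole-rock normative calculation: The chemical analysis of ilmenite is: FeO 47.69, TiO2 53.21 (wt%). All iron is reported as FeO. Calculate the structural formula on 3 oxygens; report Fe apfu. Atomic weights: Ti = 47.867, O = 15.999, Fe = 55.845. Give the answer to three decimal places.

0.998 Fe apfu

FeO (M=71.844): mol = 0.66380; Fe = 0.66380, O = 0.66380.
TiO2 (M=79.865): mol = 0.66625; Ti = 0.66625, O = 1.33250.
ΣO = 1.99630; factor = 3/ΣO = 1.50278.
Fe apfu = 0.66380 × 1.50278 = 0.998.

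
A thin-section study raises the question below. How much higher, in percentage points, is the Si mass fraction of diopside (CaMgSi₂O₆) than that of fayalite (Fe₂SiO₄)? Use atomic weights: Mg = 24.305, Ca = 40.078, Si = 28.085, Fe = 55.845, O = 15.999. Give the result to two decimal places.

12.16 percentage points

Si in CaMgSi₂O₆: molar mass 216.547 g/mol; 2×28.085 = 56.170 g → 25.94 wt%.
Si in Fe₂SiO₄: molar mass 203.771 g/mol; 1×28.085 = 28.085 g → 13.78 wt%.
Difference = 25.94 − 13.78 = 12.16 percentage points.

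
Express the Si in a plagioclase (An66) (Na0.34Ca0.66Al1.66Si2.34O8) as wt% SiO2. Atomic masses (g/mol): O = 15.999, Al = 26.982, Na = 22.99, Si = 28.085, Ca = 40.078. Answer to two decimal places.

51.54 wt%

M(Na0.34Ca0.66Al1.66Si2.34O8) = 272.769 g/mol; M(SiO2) = 60.083 g/mol.
Moles SiO2 per formula unit = 2.34 Si ÷ 1 = 2.3400.
SiO2 fraction = (2.3400 × 60.083) / 272.769 = 140.594/272.769 = 0.5154.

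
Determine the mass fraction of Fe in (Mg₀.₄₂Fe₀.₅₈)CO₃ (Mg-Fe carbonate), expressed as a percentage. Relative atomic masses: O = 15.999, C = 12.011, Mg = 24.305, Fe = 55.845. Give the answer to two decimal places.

M((Mg₀.₄₂Fe₀.₅₈)CO₃) = 102.606 g/mol.
Fe contributes 0.58 × 55.845 = 32.390 g per mole.
32.390/102.606 = 0.3157 → 31.57%.

31.57 wt%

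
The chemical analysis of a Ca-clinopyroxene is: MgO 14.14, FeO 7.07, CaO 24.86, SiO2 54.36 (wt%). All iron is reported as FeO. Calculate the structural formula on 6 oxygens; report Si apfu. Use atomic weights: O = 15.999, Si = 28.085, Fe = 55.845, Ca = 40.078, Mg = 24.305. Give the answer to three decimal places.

2.009 Si apfu

14.14 wt% MgO ÷ 40.304 g/mol = 0.35083 mol, giving 0.35083 Mg and 0.35083 O.
7.07 wt% FeO ÷ 71.844 g/mol = 0.09841 mol, giving 0.09841 Fe and 0.09841 O.
24.86 wt% CaO ÷ 56.077 g/mol = 0.44332 mol, giving 0.44332 Ca and 0.44332 O.
54.36 wt% SiO2 ÷ 60.083 g/mol = 0.90475 mol, giving 0.90475 Si and 1.80950 O.
Oxygen sums to 2.70206; scaling by 6/2.70206 = 2.22053 puts the formula on 6 O.
Si: 0.90475 × 2.22053 = 2.009 atoms per formula unit.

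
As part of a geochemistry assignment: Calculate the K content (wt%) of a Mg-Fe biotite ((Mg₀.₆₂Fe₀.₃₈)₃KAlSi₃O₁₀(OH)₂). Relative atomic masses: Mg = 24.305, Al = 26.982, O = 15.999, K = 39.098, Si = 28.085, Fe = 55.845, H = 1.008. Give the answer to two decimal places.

Formula mass = 1.86·24.305 + 1.14·55.845 + 1·39.098 + 1·26.982 + 3·28.085 + 12·15.999 + 2·1.008 = 453.210 g/mol, of which 39.098 g is K.
So K makes up 39.098/453.210 = 0.0863 of the mass, i.e. 8.63%.

8.63 wt%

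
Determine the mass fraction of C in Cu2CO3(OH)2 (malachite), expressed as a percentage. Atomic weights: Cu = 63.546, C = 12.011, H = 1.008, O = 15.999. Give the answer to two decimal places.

Formula mass = 2·63.546 + 1·12.011 + 5·15.999 + 2·1.008 = 221.114 g/mol, of which 12.011 g is C.
So C makes up 12.011/221.114 = 0.0543 of the mass, i.e. 5.43%.

5.43 weight percent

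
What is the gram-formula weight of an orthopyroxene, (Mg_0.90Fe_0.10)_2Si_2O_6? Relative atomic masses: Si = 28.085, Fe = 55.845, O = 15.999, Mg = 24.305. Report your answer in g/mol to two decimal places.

M = 1.80*24.305 + 0.20*55.845 + 2*28.085 + 6*15.999

207.08 g/mol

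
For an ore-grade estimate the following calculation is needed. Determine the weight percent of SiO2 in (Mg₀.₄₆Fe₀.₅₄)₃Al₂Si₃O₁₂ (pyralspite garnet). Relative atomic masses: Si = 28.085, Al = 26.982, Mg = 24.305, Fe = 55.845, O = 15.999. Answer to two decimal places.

Formula mass = 454.217 g/mol.
3 Si → 3.0000 mol SiO2 per formula unit; M(SiO2) = 60.083, so SiO2 mass = 180.249 g.
180.249/454.217 × 100 = 39.68 wt%.

39.68 wt%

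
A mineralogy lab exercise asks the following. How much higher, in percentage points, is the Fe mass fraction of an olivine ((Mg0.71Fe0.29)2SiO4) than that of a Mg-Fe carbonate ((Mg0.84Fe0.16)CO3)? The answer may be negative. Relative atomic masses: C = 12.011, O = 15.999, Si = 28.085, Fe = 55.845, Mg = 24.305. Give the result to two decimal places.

10.37 percentage points

First mineral: 32.390 g Fe in 158.984 g formula = 20.37 wt% Fe.
Second mineral: 8.935 g Fe in 89.359 g formula = 10.00 wt% Fe.
20.37% − 10.00% gives a difference of 10.37 percentage points.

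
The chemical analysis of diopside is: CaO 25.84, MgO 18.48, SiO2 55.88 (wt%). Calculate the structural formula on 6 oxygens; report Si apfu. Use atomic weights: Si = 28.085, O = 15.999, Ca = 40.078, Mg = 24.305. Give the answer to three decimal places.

2.008 Si apfu

CaO: 25.84/56.077 = 0.46079 mol → 0.46079 mol Ca, 0.46079 mol O.
MgO: 18.48/40.304 = 0.45852 mol → 0.45852 mol Mg, 0.45852 mol O.
SiO2: 55.88/60.083 = 0.93005 mol → 0.93005 mol Si, 1.86010 mol O.
Total oxygen = 2.77941 mol. Normalization factor = 6/2.77941 = 2.15873.
Si per 6 O = 0.93005 × 2.15873 = 2.008.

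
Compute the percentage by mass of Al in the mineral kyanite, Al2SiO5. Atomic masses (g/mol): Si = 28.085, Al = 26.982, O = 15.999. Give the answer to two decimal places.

Formula mass = 2×26.982 + 1×28.085 + 5×15.999 = 162.044 g/mol, of which 53.964 g is Al.
So Al makes up 53.964/162.044 = 0.3330 of the mass, i.e. 33.30%.

33.30 mass %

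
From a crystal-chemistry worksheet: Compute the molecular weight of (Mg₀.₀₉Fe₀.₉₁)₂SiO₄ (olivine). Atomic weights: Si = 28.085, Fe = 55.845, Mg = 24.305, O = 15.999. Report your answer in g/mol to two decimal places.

198.09 g/mol

Mg: 0.18 × 24.305 = 4.3749
Fe: 1.82 × 55.845 = 101.6379
Si: 1 × 28.085 = 28.0850
O: 4 × 15.999 = 63.9960
Summing the contributions gives the formula mass.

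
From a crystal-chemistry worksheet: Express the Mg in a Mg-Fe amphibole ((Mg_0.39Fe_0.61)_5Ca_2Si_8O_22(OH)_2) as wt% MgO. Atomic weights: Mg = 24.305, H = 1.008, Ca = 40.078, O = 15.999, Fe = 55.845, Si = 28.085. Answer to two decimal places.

M((Mg_0.39Fe_0.61)_5Ca_2Si_8O_22(OH)_2) = 908.550 g/mol; M(MgO) = 40.304 g/mol.
Moles MgO per formula unit = 1.95 Mg ÷ 1 = 1.9500.
MgO fraction = (1.9500 × 40.304) / 908.550 = 78.593/908.550 = 0.0865.

8.65 wt%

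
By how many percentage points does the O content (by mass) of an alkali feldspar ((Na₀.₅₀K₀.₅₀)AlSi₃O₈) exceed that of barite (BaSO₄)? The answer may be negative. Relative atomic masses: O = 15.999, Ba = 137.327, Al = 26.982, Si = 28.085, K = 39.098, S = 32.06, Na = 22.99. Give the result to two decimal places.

19.94 percentage points

First mineral: 127.992 g O in 270.273 g formula = 47.36 wt% O.
Second mineral: 63.996 g O in 233.383 g formula = 27.42 wt% O.
47.36% − 27.42% gives a difference of 19.94 percentage points.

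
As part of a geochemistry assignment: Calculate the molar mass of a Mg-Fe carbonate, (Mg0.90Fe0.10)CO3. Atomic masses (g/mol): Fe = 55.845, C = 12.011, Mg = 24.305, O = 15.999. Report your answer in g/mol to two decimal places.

87.47 g/mol

M = 0.90×24.305 + 0.10×55.845 + 1×12.011 + 3×15.999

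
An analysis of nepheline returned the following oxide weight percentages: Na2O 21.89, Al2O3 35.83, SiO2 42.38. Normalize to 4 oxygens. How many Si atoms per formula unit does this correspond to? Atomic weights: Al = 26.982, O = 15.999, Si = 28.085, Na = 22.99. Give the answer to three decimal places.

Na2O (M=61.979): mol = 0.35318; Na = 0.70636, O = 0.35318.
Al2O3 (M=101.961): mol = 0.35141; Al = 0.70282, O = 1.05423.
SiO2 (M=60.083): mol = 0.70536; Si = 0.70536, O = 1.41072.
ΣO = 2.81813; factor = 4/ΣO = 1.41938.
Si apfu = 0.70536 × 1.41938 = 1.001.

1.001 Si apfu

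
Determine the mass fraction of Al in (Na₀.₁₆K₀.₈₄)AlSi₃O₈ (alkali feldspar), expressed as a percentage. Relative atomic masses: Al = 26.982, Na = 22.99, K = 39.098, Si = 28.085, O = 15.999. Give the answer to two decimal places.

9.78 wt%

M((Na₀.₁₆K₀.₈₄)AlSi₃O₈) = 275.750 g/mol.
Al contributes 1 × 26.982 = 26.982 g per mole.
26.982/275.750 = 0.0978 → 9.78%.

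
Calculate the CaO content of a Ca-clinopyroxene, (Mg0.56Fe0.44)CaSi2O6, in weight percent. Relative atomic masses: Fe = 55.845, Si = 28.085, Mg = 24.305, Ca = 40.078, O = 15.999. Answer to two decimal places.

24.34 wt%

M((Mg0.56Fe0.44)CaSi2O6) = 230.425 g/mol; M(CaO) = 56.077 g/mol.
Moles CaO per formula unit = 1 Ca ÷ 1 = 1.0000.
CaO fraction = (1.0000 × 56.077) / 230.425 = 56.077/230.425 = 0.2434.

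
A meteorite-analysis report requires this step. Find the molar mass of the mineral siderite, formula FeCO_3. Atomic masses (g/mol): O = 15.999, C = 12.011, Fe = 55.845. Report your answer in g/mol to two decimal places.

M = 1*55.845 + 1*12.011 + 3*15.999

115.85 g/mol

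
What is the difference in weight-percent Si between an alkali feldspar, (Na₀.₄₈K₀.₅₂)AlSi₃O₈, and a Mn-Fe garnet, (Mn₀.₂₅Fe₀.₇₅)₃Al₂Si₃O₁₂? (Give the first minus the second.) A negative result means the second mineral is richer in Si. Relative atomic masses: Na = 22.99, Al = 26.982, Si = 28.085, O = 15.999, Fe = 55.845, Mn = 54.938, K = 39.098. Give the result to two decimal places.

14.19 percentage points

First mineral: 84.255 g Si in 270.595 g formula = 31.14 wt% Si.
Second mineral: 84.255 g Si in 497.062 g formula = 16.95 wt% Si.
31.14% − 16.95% gives a difference of 14.19 percentage points.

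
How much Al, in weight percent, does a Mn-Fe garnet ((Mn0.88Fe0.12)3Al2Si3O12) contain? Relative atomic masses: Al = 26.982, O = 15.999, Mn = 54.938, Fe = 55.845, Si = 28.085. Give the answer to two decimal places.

M((Mn0.88Fe0.12)3Al2Si3O12) = 495.348 g/mol.
Al contributes 2 × 26.982 = 53.964 g per mole.
53.964/495.348 = 0.1089 → 10.89%.

10.89 weight percent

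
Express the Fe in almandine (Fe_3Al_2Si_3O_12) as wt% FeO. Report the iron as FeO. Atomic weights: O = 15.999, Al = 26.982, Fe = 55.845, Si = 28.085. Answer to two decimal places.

Formula mass = 497.742 g/mol.
3 Fe → 3.0000 mol FeO per formula unit; M(FeO) = 71.844, so FeO mass = 215.532 g.
215.532/497.742 × 100 = 43.30 wt%.

43.30 wt%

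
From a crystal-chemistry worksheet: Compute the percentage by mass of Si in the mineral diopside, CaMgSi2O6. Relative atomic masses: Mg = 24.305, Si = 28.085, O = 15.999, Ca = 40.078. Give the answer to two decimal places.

25.94 mass %

M(CaMgSi2O6) = 216.547 g/mol.
Si contributes 2 × 28.085 = 56.170 g per mole.
56.170/216.547 = 0.2594 → 25.94%.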